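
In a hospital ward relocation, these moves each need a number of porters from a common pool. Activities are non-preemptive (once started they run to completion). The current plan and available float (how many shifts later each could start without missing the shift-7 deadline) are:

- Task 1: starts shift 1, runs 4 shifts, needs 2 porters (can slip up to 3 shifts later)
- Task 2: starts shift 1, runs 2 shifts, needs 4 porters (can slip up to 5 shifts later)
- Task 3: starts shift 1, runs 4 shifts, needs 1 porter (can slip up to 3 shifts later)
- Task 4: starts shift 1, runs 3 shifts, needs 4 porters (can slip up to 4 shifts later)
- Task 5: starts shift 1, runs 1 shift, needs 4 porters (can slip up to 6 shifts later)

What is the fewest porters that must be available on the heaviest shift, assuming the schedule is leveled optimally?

6

Early-start (Task 1@1, Task 2@1, Task 3@1, Task 4@1, Task 5@1) gives peak 15: s1:15  s2:11  s3:7  s4:3  s5:0  s6:0  s7:0.
Shift Task 3→4, Task 4→5, Task 5→3.
Schedule Task 1@1, Task 2@1, Task 3@4, Task 4@5, Task 5@3: s1:6  s2:6  s3:6  s4:3  s5:5  s6:5  s7:5 — peak 6.
Total porter-shifts = 36 over 7 shifts ⇒ peak ≥ ⌈36/7⌉ = 6, so 6 is optimal.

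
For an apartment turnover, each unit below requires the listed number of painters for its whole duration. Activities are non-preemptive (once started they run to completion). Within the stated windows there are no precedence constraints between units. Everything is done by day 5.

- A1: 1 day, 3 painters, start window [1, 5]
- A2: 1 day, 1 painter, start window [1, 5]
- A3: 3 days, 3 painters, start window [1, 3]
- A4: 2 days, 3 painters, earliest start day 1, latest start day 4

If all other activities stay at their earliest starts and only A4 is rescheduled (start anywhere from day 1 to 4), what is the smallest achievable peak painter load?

A4@1: d1:10  d2:6  d3:3  d4:0  d5:0 → peak 10
A4@2: d1:7  d2:6  d3:6  d4:0  d5:0 → peak 7
A4@3: d1:7  d2:3  d3:6  d4:3  d5:0 → peak 7
A4@4: d1:7  d2:3  d3:3  d4:3  d5:3 → peak 7
Best is A4@2, peak 7.

7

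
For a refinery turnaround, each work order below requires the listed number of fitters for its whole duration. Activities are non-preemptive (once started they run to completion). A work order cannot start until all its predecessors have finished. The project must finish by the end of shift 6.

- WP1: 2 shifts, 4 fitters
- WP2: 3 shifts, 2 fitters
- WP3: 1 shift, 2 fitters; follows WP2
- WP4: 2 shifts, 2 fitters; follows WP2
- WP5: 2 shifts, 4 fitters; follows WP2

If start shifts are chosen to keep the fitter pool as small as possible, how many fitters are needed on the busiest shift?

Early-start (WP1@1, WP2@1, WP3@4, WP4@4, WP5@4) gives peak 8: s1:6  s2:6  s3:2  s4:8  s5:6  s6:0.
Shift WP5→5.
Schedule WP1@1, WP2@1, WP3@4, WP4@4, WP5@5: s1:6  s2:6  s3:2  s4:4  s5:6  s6:4 — peak 6.

6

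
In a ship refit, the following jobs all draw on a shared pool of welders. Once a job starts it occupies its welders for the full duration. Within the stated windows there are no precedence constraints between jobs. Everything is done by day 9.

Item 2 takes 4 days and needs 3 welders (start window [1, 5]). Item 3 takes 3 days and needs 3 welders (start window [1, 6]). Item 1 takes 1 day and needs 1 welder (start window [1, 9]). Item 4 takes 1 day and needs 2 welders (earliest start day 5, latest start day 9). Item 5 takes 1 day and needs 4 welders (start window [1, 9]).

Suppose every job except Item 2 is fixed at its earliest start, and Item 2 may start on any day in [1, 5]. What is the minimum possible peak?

Item 2@1: d1:11  d2:6  d3:6  d4:3  d5:2  d6:0  d7:0  d8:0  d9:0 → peak 11
Item 2@2: d1:8  d2:6  d3:6  d4:3  d5:5  d6:0  d7:0  d8:0  d9:0 → peak 8
Item 2@3: d1:8  d2:3  d3:6  d4:3  d5:5  d6:3  d7:0  d8:0  d9:0 → peak 8
Item 2@4: d1:8  d2:3  d3:3  d4:3  d5:5  d6:3  d7:3  d8:0  d9:0 → peak 8
Item 2@5: d1:8  d2:3  d3:3  d4:0  d5:5  d6:3  d7:3  d8:3  d9:0 → peak 8
Best is Item 2@2, peak 8.

8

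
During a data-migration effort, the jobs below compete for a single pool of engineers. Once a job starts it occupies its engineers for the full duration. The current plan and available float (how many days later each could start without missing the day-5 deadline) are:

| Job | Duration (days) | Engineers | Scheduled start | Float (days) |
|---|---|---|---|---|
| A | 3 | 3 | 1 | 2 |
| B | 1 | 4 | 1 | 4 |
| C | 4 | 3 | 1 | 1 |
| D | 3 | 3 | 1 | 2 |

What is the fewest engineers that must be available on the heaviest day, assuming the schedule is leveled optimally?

Early-start (A@1, B@1, C@1, D@1) gives peak 13: d1:13  d2:9  d3:9  d4:3  d5:0.
Shift C→2, D→2.
Schedule A@1, B@1, C@2, D@2: d1:7  d2:9  d3:9  d4:6  d5:3 — peak 9.

9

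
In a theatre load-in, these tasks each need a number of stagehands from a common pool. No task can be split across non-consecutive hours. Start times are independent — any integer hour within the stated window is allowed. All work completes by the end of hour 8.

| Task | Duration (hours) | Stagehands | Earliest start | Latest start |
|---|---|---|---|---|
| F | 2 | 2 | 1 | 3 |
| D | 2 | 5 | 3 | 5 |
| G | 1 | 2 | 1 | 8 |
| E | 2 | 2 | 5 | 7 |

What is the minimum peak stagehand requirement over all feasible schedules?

Schedule F@1, D@3, G@1, E@5: h1:4  h2:2  h3:5  h4:5  h5:2  h6:2  h7:0  h8:0 — peak 5.

5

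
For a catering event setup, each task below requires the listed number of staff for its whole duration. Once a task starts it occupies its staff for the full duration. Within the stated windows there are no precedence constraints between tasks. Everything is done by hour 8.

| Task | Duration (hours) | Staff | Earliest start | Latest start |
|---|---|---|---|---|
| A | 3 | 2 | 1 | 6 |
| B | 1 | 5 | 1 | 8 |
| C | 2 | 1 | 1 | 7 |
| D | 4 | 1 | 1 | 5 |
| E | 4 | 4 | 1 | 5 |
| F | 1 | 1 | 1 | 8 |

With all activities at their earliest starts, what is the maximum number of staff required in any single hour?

14

Early-start schedule: A@1, B@1, C@1, D@1, E@1, F@1.
Load per hour: hour 1: 14, hour 2: 8, hour 3: 7, hour 4: 5, hour 5: 0, hour 6: 0, hour 7: 0, hour 8: 0.
Peak is 14.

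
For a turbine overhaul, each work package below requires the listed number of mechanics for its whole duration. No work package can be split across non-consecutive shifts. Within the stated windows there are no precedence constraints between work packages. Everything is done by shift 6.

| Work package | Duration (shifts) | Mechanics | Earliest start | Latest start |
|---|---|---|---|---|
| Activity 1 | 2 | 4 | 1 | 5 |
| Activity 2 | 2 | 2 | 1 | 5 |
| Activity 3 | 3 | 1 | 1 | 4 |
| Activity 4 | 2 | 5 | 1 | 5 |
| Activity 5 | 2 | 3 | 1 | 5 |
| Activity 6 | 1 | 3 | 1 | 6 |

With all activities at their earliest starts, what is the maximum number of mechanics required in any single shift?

18

Early-start schedule: Activity 1@1, Activity 2@1, Activity 3@1, Activity 4@1, Activity 5@1, Activity 6@1.
Load per shift: shift 1: 18, shift 2: 15, shift 3: 1, shift 4: 0, shift 5: 0, shift 6: 0.
Peak is 18.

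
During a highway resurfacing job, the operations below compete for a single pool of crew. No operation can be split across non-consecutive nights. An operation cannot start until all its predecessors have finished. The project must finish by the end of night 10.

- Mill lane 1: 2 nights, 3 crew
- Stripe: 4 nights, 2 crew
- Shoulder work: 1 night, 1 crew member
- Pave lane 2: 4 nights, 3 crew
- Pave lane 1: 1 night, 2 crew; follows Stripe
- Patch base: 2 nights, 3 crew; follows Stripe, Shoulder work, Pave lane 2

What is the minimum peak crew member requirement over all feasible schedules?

5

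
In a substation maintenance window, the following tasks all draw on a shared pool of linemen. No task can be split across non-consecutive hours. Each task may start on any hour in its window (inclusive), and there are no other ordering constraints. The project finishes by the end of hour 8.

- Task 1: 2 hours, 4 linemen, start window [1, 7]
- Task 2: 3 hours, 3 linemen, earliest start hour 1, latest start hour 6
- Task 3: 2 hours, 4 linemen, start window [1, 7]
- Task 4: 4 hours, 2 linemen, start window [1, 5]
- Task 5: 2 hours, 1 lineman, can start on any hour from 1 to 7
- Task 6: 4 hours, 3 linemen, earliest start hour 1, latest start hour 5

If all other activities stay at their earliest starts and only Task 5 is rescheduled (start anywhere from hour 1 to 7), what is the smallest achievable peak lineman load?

16

Task 5@1: h1:17  h2:17  h3:8  h4:5  h5:0  h6:0  h7:0  h8:0 → peak 17
Task 5@2: h1:16  h2:17  h3:9  h4:5  h5:0  h6:0  h7:0  h8:0 → peak 17
Task 5@3: h1:16  h2:16  h3:9  h4:6  h5:0  h6:0  h7:0  h8:0 → peak 16
Task 5@4: h1:16  h2:16  h3:8  h4:6  h5:1  h6:0  h7:0  h8:0 → peak 16
Task 5@5: h1:16  h2:16  h3:8  h4:5  h5:1  h6:1  h7:0  h8:0 → peak 16
Task 5@6: h1:16  h2:16  h3:8  h4:5  h5:0  h6:1  h7:1  h8:0 → peak 16
Task 5@7: h1:16  h2:16  h3:8  h4:5  h5:0  h6:0  h7:1  h8:1 → peak 16
Best is Task 5@3, peak 16.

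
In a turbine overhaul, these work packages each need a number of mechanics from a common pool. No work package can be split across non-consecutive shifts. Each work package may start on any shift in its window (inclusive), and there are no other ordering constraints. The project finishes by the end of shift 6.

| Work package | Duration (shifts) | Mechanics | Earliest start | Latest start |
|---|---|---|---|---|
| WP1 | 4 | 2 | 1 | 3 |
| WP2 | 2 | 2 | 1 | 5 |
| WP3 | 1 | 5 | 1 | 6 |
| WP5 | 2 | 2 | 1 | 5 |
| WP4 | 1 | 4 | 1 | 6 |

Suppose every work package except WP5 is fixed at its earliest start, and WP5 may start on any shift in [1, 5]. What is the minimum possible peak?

13

WP5@1: s1:15  s2:6  s3:2  s4:2  s5:0  s6:0 → peak 15
WP5@2: s1:13  s2:6  s3:4  s4:2  s5:0  s6:0 → peak 13
WP5@3: s1:13  s2:4  s3:4  s4:4  s5:0  s6:0 → peak 13
WP5@4: s1:13  s2:4  s3:2  s4:4  s5:2  s6:0 → peak 13
WP5@5: s1:13  s2:4  s3:2  s4:2  s5:2  s6:2 → peak 13
Best is WP5@2, peak 13.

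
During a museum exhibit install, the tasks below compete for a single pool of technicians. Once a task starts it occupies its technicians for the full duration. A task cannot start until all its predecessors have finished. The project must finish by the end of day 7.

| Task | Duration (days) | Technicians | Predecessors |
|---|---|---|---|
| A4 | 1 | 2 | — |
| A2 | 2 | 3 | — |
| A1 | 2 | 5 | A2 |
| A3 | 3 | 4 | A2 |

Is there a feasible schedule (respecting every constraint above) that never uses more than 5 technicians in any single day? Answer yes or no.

Schedule A4@1, A2@1, A1@3, A3@5: d1:5  d2:3  d3:5  d4:5  d5:4  d6:4  d7:4 — peak 5 ≤ 5.

yes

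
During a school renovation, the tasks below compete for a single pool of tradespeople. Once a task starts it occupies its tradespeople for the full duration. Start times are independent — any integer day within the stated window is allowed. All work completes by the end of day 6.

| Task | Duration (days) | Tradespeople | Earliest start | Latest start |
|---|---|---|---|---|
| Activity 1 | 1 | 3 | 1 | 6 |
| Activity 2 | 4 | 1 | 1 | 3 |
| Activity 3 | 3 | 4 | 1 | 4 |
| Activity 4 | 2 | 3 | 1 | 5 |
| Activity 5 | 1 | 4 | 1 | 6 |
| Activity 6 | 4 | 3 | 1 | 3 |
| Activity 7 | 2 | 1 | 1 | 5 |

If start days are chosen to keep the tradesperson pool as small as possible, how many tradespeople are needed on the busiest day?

Early-start (Activity 1@1, Activity 2@1, Activity 3@1, Activity 4@1, Activity 5@1, Activity 6@1, Activity 7@1) gives peak 19: d1:19  d2:12  d3:8  d4:4  d5:0  d6:0.
Shift Activity 4→4, Activity 5→6, Activity 6→2, Activity 7→4.
Schedule Activity 1@1, Activity 2@1, Activity 3@1, Activity 4@4, Activity 5@6, Activity 6@2, Activity 7@4: d1:8  d2:8  d3:8  d4:8  d5:7  d6:4 — peak 8.
Total tradesperson-days = 43 over 6 days ⇒ peak ≥ ⌈43/6⌉ = 8, so 8 is optimal.

8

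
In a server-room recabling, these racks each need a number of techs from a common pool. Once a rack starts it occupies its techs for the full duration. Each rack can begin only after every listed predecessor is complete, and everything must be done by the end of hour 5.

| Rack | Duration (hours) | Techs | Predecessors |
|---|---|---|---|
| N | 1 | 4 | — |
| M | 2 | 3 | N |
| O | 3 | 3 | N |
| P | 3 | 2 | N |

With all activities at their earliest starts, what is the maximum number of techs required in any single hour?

8

Early-start schedule: N@1, M@2, O@2, P@2.
Load per hour: hour 1: 4, hour 2: 8, hour 3: 8, hour 4: 5, hour 5: 0.
Peak is 8.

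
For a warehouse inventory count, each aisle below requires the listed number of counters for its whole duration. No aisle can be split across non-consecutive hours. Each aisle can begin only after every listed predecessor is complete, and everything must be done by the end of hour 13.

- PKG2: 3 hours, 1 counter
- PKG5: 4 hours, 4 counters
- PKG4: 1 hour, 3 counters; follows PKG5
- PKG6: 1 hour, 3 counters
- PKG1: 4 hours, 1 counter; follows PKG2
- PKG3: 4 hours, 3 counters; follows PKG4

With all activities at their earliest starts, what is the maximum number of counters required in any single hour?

Early-start schedule: PKG2@1, PKG5@1, PKG4@5, PKG6@1, PKG1@4, PKG3@6.
Load per hour: hour 1: 8, hour 2: 5, hour 3: 5, hour 4: 5, hour 5: 4, hour 6: 4, hour 7: 4, hour 8: 3, hour 9: 3, hour 10: 0, hour 11: 0, hour 12: 0, hour 13: 0.
Peak is 8.

8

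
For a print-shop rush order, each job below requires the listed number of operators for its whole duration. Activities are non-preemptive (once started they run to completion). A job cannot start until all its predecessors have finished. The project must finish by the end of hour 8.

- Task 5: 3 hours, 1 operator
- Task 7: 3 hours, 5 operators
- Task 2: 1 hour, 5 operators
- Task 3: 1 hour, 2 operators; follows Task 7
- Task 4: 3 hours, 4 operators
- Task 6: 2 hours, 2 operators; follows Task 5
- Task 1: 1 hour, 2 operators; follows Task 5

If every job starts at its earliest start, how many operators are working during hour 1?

At early start, hour 1 has: Task 5, Task 7, Task 2, Task 4.
Demand: 1 + 5 + 5 + 4 = 15.

15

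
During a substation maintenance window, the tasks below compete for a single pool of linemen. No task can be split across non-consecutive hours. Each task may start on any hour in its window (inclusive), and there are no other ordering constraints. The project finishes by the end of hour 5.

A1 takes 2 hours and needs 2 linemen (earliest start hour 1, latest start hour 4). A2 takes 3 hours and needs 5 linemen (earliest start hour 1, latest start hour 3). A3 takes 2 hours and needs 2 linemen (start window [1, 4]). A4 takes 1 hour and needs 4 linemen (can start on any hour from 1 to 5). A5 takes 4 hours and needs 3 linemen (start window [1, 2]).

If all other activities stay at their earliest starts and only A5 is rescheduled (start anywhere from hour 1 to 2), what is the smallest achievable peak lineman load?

13

A5@1: h1:16  h2:12  h3:8  h4:3  h5:0 → peak 16
A5@2: h1:13  h2:12  h3:8  h4:3  h5:3 → peak 13
Best is A5@2, peak 13.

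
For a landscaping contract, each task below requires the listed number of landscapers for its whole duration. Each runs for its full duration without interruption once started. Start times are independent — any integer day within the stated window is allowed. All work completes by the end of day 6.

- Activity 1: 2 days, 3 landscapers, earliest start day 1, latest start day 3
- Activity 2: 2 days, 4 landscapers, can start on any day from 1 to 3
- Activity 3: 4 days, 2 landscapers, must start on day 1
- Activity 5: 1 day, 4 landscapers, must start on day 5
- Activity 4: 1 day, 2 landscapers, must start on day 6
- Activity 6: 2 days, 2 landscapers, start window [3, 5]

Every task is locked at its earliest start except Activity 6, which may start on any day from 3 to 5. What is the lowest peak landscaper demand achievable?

9

Activity 6@3: d1:9  d2:9  d3:4  d4:4  d5:4  d6:2 → peak 9
Activity 6@4: d1:9  d2:9  d3:2  d4:4  d5:6  d6:2 → peak 9
Activity 6@5: d1:9  d2:9  d3:2  d4:2  d5:6  d6:4 → peak 9
Best is Activity 6@3, peak 9.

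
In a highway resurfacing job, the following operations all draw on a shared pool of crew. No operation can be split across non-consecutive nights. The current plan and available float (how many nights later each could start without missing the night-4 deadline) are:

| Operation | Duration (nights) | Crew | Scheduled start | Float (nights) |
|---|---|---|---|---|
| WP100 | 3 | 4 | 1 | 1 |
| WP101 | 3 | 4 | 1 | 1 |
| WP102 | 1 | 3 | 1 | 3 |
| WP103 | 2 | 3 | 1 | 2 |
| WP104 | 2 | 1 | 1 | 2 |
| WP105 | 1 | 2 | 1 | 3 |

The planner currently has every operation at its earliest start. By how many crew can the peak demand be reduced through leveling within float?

Early-start peak: n1:17  n2:12  n3:8  n4:0 ⇒ 17.
Leveled (WP100@1, WP101@1, WP102@4, WP103@1, WP104@3, WP105@3): n1:11  n2:11  n3:11  n4:4 ⇒ 11.
Reduction 17 − 11 = 6.

6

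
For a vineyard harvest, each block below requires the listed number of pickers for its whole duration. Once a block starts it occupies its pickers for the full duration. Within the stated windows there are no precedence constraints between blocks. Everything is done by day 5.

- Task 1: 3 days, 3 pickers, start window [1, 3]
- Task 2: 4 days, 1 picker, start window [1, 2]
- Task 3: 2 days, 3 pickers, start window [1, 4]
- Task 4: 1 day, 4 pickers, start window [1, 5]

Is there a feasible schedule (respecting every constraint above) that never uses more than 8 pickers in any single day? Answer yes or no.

yes

Schedule Task 1@1, Task 2@1, Task 3@1, Task 4@4: d1:7  d2:7  d3:4  d4:5  d5:0 — peak 7 ≤ 8.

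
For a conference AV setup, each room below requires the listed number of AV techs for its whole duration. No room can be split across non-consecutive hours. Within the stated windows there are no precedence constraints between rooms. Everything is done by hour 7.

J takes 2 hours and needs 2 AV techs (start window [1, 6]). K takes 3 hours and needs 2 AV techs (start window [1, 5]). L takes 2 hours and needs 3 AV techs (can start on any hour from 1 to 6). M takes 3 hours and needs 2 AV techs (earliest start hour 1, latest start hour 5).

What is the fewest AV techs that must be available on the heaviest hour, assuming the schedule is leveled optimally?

Early-start (J@1, K@1, L@1, M@1) gives peak 9: h1:9  h2:9  h3:4  h4:0  h5:0  h6:0  h7:0.
Shift L→6, M→3.
Schedule J@1, K@1, L@6, M@3: h1:4  h2:4  h3:4  h4:2  h5:2  h6:3  h7:3 — peak 4.
Total AV tech-hours = 22 over 7 hours ⇒ peak ≥ ⌈22/7⌉ = 4, so 4 is optimal.

4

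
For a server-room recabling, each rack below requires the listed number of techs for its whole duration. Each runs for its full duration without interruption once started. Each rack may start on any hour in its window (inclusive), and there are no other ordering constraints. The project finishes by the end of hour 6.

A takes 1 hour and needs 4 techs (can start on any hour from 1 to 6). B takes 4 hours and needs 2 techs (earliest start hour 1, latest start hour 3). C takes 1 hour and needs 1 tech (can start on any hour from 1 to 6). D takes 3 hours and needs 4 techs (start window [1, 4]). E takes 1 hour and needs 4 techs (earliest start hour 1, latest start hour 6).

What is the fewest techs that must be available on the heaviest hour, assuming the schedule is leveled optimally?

6

Early-start (A@1, B@1, C@1, D@1, E@1) gives peak 15: h1:15  h2:6  h3:6  h4:2  h5:0  h6:0.
Shift C→2, D→3, E→6.
Schedule A@1, B@1, C@2, D@3, E@6: h1:6  h2:3  h3:6  h4:6  h5:4  h6:4 — peak 6.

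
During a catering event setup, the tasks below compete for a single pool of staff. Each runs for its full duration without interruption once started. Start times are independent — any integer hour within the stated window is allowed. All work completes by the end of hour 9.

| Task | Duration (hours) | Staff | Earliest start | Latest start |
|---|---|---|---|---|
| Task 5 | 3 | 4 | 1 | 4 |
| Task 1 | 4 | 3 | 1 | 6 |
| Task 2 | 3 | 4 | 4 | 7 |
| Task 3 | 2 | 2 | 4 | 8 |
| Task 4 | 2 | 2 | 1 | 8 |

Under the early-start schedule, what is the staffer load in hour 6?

At early start, hour 6 has: Task 2.
Demand: 4 = 4.

4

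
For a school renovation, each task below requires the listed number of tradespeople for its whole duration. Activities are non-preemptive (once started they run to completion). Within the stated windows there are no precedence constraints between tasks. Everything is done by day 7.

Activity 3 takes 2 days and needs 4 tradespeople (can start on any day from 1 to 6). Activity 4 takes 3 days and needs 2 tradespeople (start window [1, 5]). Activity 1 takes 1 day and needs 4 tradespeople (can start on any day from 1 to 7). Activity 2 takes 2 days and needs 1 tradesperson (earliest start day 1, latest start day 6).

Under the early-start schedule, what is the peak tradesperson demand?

11

Early-start schedule: Activity 3@1, Activity 4@1, Activity 1@1, Activity 2@1.
Load per day: day 1: 11, day 2: 7, day 3: 2, day 4: 0, day 5: 0, day 6: 0, day 7: 0.
Peak is 11.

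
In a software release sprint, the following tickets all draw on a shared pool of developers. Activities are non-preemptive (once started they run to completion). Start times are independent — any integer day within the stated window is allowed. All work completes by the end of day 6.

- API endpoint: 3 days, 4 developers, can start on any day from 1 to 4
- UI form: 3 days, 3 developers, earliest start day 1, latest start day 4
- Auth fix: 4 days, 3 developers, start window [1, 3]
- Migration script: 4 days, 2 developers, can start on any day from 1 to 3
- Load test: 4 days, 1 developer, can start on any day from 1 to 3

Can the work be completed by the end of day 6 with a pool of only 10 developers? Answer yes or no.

Schedule API endpoint@1, UI form@4, Auth fix@1, Migration script@1, Load test@1: d1:10  d2:10  d3:10  d4:9  d5:3  d6:3 — peak 10 ≤ 10.

yes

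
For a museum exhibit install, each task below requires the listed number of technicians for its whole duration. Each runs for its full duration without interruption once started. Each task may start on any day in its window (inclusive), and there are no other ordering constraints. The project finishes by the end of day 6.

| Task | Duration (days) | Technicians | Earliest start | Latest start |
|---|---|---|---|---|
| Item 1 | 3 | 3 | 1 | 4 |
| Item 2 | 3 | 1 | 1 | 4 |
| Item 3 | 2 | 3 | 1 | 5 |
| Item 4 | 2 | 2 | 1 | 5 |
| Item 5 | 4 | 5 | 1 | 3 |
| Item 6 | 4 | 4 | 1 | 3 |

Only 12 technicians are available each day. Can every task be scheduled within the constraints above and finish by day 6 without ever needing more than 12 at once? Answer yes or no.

Schedule Item 1@1, Item 2@4, Item 3@1, Item 4@1, Item 5@3, Item 6@1: d1:12  d2:12  d3:12  d4:10  d5:6  d6:6 — peak 12 ≤ 12.

yes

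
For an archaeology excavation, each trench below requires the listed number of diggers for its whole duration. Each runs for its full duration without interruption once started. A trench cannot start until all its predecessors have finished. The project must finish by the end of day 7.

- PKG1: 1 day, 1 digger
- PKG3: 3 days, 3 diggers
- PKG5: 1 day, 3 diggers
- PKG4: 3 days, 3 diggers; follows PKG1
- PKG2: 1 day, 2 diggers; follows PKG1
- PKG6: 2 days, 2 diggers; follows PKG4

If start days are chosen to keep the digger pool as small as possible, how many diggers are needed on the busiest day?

Early-start (PKG1@1, PKG3@1, PKG5@1, PKG4@2, PKG2@2, PKG6@5) gives peak 8: d1:7  d2:8  d3:6  d4:3  d5:2  d6:2  d7:0.
Shift PKG3→5.
Schedule PKG1@1, PKG3@5, PKG5@1, PKG4@2, PKG2@2, PKG6@5: d1:4  d2:5  d3:3  d4:3  d5:5  d6:5  d7:3 — peak 5.

5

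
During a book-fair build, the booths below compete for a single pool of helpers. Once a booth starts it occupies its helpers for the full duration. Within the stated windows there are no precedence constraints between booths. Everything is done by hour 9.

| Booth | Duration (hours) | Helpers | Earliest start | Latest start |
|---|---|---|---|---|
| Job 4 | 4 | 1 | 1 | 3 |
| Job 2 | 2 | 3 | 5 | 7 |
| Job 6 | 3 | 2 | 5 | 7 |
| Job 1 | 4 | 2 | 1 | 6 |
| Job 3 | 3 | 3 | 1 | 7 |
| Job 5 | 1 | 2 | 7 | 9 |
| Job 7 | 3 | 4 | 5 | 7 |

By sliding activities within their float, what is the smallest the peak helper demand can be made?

Early-start (Job 4@1, Job 2@5, Job 6@5, Job 1@1, Job 3@1, Job 5@7, Job 7@5) gives peak 9: h1:6  h2:6  h3:6  h4:3  h5:9  h6:9  h7:8  h8:0  h9:0.
Shift Job 5→8, Job 7→7.
Schedule Job 4@1, Job 2@5, Job 6@5, Job 1@1, Job 3@1, Job 5@8, Job 7@7: h1:6  h2:6  h3:6  h4:3  h5:5  h6:5  h7:6  h8:6  h9:4 — peak 6.
Total helper-hours = 47 over 9 hours ⇒ peak ≥ ⌈47/9⌉ = 6, so 6 is optimal.

6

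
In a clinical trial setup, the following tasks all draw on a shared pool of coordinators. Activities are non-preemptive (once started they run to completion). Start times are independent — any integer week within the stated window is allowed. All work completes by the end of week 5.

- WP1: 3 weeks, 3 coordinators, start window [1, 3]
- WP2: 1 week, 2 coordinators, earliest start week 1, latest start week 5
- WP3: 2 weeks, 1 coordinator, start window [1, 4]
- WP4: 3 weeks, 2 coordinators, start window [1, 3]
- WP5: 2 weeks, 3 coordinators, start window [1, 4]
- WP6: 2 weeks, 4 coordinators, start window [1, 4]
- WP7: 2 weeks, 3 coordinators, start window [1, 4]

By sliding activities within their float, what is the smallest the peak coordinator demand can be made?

8

Early-start (WP1@1, WP2@1, WP3@1, WP4@1, WP5@1, WP6@1, WP7@1) gives peak 18: w1:18  w2:16  w3:5  w4:0  w5:0.
Shift WP3→4, WP5→2, WP6→4, WP7→4.
Schedule WP1@1, WP2@1, WP3@4, WP4@1, WP5@2, WP6@4, WP7@4: w1:7  w2:8  w3:8  w4:8  w5:8 — peak 8.
Total coordinator-weeks = 39 over 5 weeks ⇒ peak ≥ ⌈39/5⌉ = 8, so 8 is optimal.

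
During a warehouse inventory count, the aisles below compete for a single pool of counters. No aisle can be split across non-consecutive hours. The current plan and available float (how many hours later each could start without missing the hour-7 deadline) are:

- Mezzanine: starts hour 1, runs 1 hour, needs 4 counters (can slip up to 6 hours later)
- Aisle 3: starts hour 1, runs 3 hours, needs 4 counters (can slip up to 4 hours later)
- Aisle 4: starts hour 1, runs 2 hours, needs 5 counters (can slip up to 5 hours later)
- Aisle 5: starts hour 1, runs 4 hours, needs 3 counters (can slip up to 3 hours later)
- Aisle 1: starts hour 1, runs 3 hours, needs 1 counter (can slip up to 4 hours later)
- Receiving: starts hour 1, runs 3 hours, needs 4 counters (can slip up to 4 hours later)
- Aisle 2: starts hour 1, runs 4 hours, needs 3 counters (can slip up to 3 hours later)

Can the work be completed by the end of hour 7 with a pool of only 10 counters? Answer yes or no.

yes

Schedule Mezzanine@1, Aisle 3@1, Aisle 4@2, Aisle 5@4, Aisle 1@1, Receiving@4, Aisle 2@4: h1:9  h2:10  h3:10  h4:10  h5:10  h6:10  h7:6 — peak 10 ≤ 10.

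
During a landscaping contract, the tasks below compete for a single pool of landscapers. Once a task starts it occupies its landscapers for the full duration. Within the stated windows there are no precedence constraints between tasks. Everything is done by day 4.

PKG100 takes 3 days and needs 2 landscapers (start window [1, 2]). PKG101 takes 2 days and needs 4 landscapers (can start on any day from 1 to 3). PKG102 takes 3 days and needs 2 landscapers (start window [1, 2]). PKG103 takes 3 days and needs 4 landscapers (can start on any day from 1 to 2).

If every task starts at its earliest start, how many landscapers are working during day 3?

8

At early start, day 3 has: PKG100, PKG102, PKG103.
Demand: 2 + 2 + 4 = 8.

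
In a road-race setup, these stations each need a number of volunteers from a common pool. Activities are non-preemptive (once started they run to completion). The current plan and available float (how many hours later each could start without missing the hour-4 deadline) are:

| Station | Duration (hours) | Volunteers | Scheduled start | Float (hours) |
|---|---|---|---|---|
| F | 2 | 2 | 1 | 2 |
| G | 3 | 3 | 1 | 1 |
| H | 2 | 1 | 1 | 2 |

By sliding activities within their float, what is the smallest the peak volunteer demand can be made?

5

Early-start (F@1, G@1, H@1) gives peak 6: h1:6  h2:6  h3:3  h4:0.
Shift H→3.
Schedule F@1, G@1, H@3: h1:5  h2:5  h3:4  h4:1 — peak 5.
No arrangement of the 18 feasible schedules does better.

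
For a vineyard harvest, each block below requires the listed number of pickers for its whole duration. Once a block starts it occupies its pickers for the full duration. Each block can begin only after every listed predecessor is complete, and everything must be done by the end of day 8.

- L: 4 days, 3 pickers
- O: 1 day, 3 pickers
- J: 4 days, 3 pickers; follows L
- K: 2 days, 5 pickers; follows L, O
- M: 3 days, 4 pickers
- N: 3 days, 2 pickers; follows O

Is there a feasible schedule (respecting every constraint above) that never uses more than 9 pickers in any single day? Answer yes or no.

Schedule L@1, O@1, J@5, K@5, M@2, N@2: d1:6  d2:9  d3:9  d4:9  d5:8  d6:8  d7:3  d8:3 — peak 9 ≤ 9.

yes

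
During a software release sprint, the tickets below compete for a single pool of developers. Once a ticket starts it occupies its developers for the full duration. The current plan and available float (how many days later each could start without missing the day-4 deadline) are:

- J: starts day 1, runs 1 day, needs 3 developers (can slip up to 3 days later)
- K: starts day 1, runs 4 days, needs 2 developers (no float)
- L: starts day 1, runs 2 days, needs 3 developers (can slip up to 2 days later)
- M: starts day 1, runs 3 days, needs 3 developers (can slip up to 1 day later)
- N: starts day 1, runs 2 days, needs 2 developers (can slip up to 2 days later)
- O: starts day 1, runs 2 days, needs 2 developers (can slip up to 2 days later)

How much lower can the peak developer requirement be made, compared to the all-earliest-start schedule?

6

Early-start peak: d1:15  d2:12  d3:5  d4:2 ⇒ 15.
Leveled (J@1, K@1, L@1, M@2, N@3, O@3): d1:8  d2:8  d3:9  d4:9 ⇒ 9.
Reduction 15 − 9 = 6.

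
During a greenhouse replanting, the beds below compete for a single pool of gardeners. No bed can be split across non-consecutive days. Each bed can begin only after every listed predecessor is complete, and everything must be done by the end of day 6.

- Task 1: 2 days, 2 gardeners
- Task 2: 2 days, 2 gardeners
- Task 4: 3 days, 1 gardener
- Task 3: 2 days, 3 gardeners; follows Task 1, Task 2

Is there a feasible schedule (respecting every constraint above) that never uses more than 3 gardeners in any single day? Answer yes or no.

Schedule Task 1@1, Task 2@3, Task 4@1, Task 3@5: d1:3  d2:3  d3:3  d4:2  d5:3  d6:3 — peak 3 ≤ 3.

yes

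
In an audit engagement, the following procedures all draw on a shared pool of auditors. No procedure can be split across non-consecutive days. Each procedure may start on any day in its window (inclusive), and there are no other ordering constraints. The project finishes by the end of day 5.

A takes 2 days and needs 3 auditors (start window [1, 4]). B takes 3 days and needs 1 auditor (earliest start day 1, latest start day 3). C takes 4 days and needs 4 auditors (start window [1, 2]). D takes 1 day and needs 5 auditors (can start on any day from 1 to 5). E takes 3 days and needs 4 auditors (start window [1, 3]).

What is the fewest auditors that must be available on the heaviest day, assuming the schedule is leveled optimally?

Early-start (A@1, B@1, C@1, D@1, E@1) gives peak 17: d1:17  d2:12  d3:9  d4:4  d5:0.
Shift D→5, E→3.
Schedule A@1, B@1, C@1, D@5, E@3: d1:8  d2:8  d3:9  d4:8  d5:9 — peak 9.
Total auditor-days = 42 over 5 days ⇒ peak ≥ ⌈42/5⌉ = 9, so 9 is optimal.

9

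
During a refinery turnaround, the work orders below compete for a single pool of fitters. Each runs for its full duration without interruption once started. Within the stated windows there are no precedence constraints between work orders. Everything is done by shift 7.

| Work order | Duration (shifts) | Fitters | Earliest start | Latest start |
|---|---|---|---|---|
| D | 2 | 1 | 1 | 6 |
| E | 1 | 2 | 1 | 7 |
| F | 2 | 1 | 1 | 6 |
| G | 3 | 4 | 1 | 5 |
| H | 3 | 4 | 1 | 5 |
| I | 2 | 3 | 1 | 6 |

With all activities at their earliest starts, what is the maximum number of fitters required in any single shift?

15

Early-start schedule: D@1, E@1, F@1, G@1, H@1, I@1.
Load per shift: shift 1: 15, shift 2: 13, shift 3: 8, shift 4: 0, shift 5: 0, shift 6: 0, shift 7: 0.
Peak is 15.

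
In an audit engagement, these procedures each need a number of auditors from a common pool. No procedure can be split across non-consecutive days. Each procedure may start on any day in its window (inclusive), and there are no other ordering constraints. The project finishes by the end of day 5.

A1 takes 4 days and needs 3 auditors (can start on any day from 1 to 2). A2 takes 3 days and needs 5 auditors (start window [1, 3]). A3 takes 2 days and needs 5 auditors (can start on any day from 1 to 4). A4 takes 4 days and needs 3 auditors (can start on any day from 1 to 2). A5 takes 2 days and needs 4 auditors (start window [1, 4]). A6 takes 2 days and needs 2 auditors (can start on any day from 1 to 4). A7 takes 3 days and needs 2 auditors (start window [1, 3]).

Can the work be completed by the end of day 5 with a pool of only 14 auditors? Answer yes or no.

no

The minimum achievable peak is 15; 14 < 15, so no feasible schedule stays within the cap.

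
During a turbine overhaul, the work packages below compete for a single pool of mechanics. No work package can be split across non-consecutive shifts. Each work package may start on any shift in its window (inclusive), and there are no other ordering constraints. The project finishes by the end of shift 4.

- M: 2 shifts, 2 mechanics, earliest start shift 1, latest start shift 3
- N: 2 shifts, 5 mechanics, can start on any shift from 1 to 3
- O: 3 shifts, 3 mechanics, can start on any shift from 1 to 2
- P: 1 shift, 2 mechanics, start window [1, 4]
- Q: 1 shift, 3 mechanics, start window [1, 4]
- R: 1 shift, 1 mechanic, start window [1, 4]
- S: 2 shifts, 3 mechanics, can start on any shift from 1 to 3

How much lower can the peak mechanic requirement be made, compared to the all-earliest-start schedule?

Early-start peak: s1:19  s2:13  s3:3  s4:0 ⇒ 19.
Leveled (M@1, N@1, O@1, P@3, Q@4, R@3, S@3): s1:10  s2:10  s3:9  s4:6 ⇒ 10.
Reduction 19 − 10 = 9.

9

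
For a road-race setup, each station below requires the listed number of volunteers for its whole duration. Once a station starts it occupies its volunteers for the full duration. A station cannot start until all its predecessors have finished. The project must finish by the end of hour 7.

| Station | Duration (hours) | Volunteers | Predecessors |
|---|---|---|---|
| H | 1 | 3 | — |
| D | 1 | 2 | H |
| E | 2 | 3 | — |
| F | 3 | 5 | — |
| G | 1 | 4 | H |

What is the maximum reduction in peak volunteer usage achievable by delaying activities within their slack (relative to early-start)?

9

Early-start peak: h1:11  h2:14  h3:5  h4:0  h5:0  h6:0  h7:0 ⇒ 14.
Leveled (H@1, D@2, E@2, F@4, G@7): h1:3  h2:5  h3:3  h4:5  h5:5  h6:5  h7:4 ⇒ 5.
Reduction 14 − 5 = 9.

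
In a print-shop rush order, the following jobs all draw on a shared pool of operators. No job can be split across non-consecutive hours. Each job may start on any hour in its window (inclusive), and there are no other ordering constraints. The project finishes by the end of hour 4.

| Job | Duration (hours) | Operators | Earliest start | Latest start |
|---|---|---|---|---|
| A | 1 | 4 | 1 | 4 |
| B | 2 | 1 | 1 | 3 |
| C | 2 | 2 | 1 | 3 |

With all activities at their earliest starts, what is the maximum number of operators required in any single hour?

Early-start schedule: A@1, B@1, C@1.
Load per hour: hour 1: 7, hour 2: 3, hour 3: 0, hour 4: 0.
Peak is 7.

7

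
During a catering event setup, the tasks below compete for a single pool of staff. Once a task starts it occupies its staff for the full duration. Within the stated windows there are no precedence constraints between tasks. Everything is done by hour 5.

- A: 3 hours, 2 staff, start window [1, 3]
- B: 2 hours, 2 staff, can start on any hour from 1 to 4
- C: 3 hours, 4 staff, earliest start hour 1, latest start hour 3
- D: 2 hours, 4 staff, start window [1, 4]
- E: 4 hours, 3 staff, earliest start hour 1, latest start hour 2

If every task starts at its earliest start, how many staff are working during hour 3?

At early start, hour 3 has: A, C, E.
Demand: 2 + 4 + 3 = 9.

9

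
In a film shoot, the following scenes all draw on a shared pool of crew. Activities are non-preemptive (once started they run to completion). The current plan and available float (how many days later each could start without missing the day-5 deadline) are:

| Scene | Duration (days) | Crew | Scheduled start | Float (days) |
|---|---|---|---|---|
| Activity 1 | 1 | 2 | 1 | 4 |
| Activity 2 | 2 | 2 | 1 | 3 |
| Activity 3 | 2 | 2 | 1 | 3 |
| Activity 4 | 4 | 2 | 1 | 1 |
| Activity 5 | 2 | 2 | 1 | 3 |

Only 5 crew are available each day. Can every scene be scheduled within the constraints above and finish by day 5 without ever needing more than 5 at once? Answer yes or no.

no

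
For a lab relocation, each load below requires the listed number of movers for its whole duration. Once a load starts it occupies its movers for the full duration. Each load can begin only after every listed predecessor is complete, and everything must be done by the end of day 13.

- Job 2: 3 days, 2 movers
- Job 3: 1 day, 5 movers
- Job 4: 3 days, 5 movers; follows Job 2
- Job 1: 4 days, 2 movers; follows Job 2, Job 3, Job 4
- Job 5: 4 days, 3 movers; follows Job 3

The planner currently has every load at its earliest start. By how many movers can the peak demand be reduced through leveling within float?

Early-start peak: d1:7  d2:5  d3:5  d4:8  d5:8  d6:5  d7:2  d8:2  d9:2  d10:2  d11:0  d12:0  d13:0 ⇒ 8.
Leveled (Job 2@1, Job 3@4, Job 4@5, Job 1@8, Job 5@8): d1:2  d2:2  d3:2  d4:5  d5:5  d6:5  d7:5  d8:5  d9:5  d10:5  d11:5  d12:0  d13:0 ⇒ 5.
Reduction 8 − 5 = 3.

3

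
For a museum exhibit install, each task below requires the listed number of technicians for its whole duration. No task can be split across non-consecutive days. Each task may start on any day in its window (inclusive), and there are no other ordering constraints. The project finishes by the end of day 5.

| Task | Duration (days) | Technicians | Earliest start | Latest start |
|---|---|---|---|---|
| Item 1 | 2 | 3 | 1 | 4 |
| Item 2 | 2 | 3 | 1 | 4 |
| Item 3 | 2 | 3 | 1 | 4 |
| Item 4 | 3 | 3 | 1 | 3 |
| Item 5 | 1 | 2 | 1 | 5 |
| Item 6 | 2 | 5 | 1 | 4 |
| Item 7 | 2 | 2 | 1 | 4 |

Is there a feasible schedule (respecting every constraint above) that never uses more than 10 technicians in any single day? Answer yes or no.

Schedule Item 1@1, Item 2@1, Item 3@1, Item 4@3, Item 5@3, Item 6@3, Item 7@4: d1:9  d2:9  d3:10  d4:10  d5:5 — peak 10 ≤ 10.

yes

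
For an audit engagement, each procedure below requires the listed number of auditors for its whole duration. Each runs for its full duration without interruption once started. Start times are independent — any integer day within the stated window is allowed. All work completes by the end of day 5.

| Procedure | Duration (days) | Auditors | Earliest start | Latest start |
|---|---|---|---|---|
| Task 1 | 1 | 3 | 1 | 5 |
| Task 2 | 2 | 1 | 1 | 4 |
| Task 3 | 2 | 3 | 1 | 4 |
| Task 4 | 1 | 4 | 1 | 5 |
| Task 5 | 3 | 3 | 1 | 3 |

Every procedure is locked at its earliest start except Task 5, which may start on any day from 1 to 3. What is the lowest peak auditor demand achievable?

Task 5@1: d1:14  d2:7  d3:3  d4:0  d5:0 → peak 14
Task 5@2: d1:11  d2:7  d3:3  d4:3  d5:0 → peak 11
Task 5@3: d1:11  d2:4  d3:3  d4:3  d5:3 → peak 11
Best is Task 5@2, peak 11.

11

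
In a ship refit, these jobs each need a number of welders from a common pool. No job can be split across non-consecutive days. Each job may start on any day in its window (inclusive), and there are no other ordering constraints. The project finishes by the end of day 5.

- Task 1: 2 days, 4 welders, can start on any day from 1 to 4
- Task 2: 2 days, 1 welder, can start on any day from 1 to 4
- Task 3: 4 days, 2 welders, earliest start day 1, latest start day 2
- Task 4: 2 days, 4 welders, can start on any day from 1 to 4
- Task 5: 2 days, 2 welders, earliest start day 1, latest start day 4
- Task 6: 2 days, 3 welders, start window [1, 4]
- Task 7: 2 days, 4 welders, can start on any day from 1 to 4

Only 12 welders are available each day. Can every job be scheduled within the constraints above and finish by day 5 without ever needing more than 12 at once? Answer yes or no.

yes

Schedule Task 1@1, Task 2@1, Task 3@1, Task 4@1, Task 5@3, Task 6@3, Task 7@3: d1:11  d2:11  d3:11  d4:11  d5:0 — peak 11 ≤ 12.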